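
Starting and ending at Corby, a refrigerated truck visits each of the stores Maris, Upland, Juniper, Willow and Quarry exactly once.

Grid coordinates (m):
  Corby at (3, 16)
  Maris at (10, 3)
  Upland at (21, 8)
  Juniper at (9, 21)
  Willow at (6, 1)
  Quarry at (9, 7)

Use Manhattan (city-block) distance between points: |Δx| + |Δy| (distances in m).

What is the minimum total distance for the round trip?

Corby→Maris→Upland→Juniper→Willow→Quarry→Corby: 20+16+25+23+9+15 = 108
Corby→Maris→Upland→Juniper→Quarry→Willow→Corby: 20+16+25+14+9+18 = 102
Corby→Maris→Upland→Willow→Juniper→Quarry→Corby: 20+16+22+23+14+15 = 110
Corby→Maris→Upland→Willow→Quarry→Juniper→Corby: 20+16+22+9+14+11 = 92
Corby→Maris→Upland→Quarry→Juniper→Willow→Corby: 20+16+13+14+23+18 = 104
Corby→Maris→Upland→Quarry→Willow→Juniper→Corby: 20+16+13+9+23+11 = 92
Corby→Maris→Juniper→Upland→Willow→Quarry→Corby: 20+19+25+22+9+15 = 110
Corby→Maris→Juniper→Upland→Quarry→Willow→Corby: 20+19+25+13+9+18 = 104
Corby→Maris→Juniper→Willow→Upland→Quarry→Corby: 20+19+23+22+13+15 = 112
Corby→Maris→Juniper→Willow→Quarry→Upland→Corby: 20+19+23+9+13+26 = 110
Corby→Maris→Juniper→Quarry→Upland→Willow→Corby: 20+19+14+13+22+18 = 106
Corby→Maris→Juniper→Quarry→Willow→Upland→Corby: 20+19+14+9+22+26 = 110
Corby→Maris→Willow→Upland→Juniper→Quarry→Corby: 20+6+22+25+14+15 = 102
Corby→Maris→Willow→Upland→Quarry→Juniper→Corby: 20+6+22+13+14+11 = 86
… (46 more)
Corby→Juniper→Upland→Quarry→Maris→Willow→Corby: 11+25+13+5+6+18 = 78  ← best
The minimum is 78.
One optimal route: Corby → Juniper → Upland → Quarry → Maris → Willow → Corby (or its reverse).

Shortest round trip = 78 m.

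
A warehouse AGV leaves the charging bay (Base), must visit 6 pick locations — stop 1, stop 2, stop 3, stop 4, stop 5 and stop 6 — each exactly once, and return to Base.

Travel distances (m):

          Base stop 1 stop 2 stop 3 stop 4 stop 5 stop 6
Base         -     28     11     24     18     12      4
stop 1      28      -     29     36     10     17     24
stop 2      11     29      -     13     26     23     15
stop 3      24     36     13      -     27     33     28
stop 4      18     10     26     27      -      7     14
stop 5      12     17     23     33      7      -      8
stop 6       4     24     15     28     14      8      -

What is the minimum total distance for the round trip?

With 6 stops there are 6!/2 = 360 distinct round trips (a route and its reverse cost the same).
Base→stop 1→stop 2→stop 3→stop 4→stop 5→stop 6→Base: 28+29+13+27+7+8+4 = 116
Base→stop 1→stop 2→stop 3→stop 4→stop 6→stop 5→Base: 28+29+13+27+14+8+12 = 131
Base→stop 1→stop 2→stop 3→stop 5→stop 4→stop 6→Base: 28+29+13+33+7+14+4 = 128
Base→stop 1→stop 2→stop 3→stop 5→stop 6→stop 4→Base: 28+29+13+33+8+14+18 = 143
Base→stop 1→stop 2→stop 3→stop 6→stop 4→stop 5→Base: 28+29+13+28+14+7+12 = 131
Base→stop 1→stop 2→stop 3→stop 6→stop 5→stop 4→Base: 28+29+13+28+8+7+18 = 131
Base→stop 1→stop 2→stop 4→stop 3→stop 5→stop 6→Base: 28+29+26+27+33+8+4 = 155
Base→stop 1→stop 2→stop 4→stop 3→stop 6→stop 5→Base: 28+29+26+27+28+8+12 = 158
… (352 more)
Base→stop 2→stop 3→stop 1→stop 4→stop 5→stop 6→Base: 11+13+36+10+7+8+4 = 89  ← best
The minimum is 89.
One optimal route: Base → stop 2 → stop 3 → stop 1 → stop 4 → stop 5 → stop 6 → Base (or its reverse).

Shortest round trip = 89 m.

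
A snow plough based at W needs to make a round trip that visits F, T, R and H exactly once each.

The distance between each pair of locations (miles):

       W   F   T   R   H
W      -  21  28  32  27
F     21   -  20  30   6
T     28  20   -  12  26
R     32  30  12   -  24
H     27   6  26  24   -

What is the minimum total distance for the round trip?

Minimum total distance: 91 miles.

There are 12 distinct closed tours to check (reversals are equivalent).
W-F-T-R-H-W: 21+20+12+24+27 = 104
W-F-T-H-R-W: 21+20+26+24+32 = 123
W-F-R-T-H-W: 21+30+12+26+27 = 116
W-F-R-H-T-W: 21+30+24+26+28 = 129
W-F-H-T-R-W: 21+6+26+12+32 = 97
W-F-H-R-T-W: 21+6+24+12+28 = 91
W-T-F-R-H-W: 28+20+30+24+27 = 129
W-T-F-H-R-W: 28+20+6+24+32 = 110
W-T-R-F-H-W: 28+12+30+6+27 = 103
W-T-H-F-R-W: 28+26+6+30+32 = 122
W-R-F-T-H-W: 32+30+20+26+27 = 135
W-R-T-F-H-W: 32+12+20+6+27 = 97
The minimum is 91.
One optimal route: W → F → H → R → T → W (or its reverse).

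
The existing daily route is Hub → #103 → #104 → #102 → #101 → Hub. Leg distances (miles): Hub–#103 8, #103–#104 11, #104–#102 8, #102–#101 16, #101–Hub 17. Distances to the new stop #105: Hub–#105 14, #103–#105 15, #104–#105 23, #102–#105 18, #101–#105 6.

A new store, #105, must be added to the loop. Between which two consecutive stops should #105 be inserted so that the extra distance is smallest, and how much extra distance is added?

+3 miles — insert #105 between #101 and Hub.

Insertion cost between consecutive stops i–j is d(i,#105) + d(#105,j) − d(i,j):
  between Hub and #103: 14 + 15 − 8 = 21
  between #103 and #104: 15 + 23 − 11 = 27
  between #104 and #102: 23 + 18 − 8 = 33
  between #102 and #101: 18 + 6 − 16 = 8
  between #101 and Hub: 6 + 14 − 17 = 3
Cheapest insertion is between #101 and Hub, adding 3.
New total = 60 + 3 = 63.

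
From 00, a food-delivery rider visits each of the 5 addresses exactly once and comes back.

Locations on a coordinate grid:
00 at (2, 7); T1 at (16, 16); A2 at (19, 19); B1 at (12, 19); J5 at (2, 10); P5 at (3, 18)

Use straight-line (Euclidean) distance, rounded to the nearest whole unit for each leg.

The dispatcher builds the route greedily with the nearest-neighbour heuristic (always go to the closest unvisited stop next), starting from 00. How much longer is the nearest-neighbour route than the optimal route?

From 00: J5=3, P5=11, B1=16, T1=17, A2=21 → choose J5 (3).
From J5: P5=8, B1=13, T1=15, A2=19 → choose P5 (8).
From P5: B1=9, T1=13, A2=16 → choose B1 (9).
From B1: T1=5, A2=7 → choose T1 (5).
From T1: A2=4 → choose A2 (4).
NN route 00 → J5 → P5 → B1 → T1 → A2 → 00 costs 50.
Optimal: 00 → T1 → A2 → B1 → P5 → J5 → 00 costs 48 (by enumerating all 60 distinct tours).
Excess = 50 − 48 = 2.

The nearest-neighbour route is 2 longer than optimal.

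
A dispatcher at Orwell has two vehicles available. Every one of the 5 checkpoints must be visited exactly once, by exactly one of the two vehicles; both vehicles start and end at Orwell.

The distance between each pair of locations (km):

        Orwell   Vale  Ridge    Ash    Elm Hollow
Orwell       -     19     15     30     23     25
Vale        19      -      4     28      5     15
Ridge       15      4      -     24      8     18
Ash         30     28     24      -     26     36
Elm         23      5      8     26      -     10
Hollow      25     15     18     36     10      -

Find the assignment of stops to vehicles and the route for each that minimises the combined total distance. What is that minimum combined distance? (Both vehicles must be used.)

Minimum combined distance: 119 km.

Check every non-empty split of the stops between the two vehicles; for each half take its own optimal tour:
  {Vale} + {Ridge, Ash, Elm, Hollow}: 38 + 97 = 135
  {Ridge} + {Vale, Ash, Elm, Hollow}: 30 + 98 = 128
  {Vale, Ridge} + {Ash, Elm, Hollow}: 38 + 91 = 129
  {Ash} + {Vale, Ridge, Elm, Hollow}: 60 + 59 = 119
  {Vale, Ash} + {Ridge, Elm, Hollow}: 77 + 58 = 135
  {Ridge, Ash} + {Vale, Elm, Hollow}: 69 + 59 = 128
  … (15 splits in total)
Best: vehicle 1 Orwell → Ash → Orwell = 60; vehicle 2 Orwell → Ridge → Vale → Elm → Hollow → Orwell = 59; combined 119.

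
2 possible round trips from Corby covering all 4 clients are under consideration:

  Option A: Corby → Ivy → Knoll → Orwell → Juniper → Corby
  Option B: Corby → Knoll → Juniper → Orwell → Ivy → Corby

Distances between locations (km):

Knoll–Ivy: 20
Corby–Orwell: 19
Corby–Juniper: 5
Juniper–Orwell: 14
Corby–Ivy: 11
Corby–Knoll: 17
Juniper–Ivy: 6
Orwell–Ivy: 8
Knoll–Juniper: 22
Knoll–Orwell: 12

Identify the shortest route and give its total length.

Option A: 11 + 20 + 12 + 14 + 5 = 62
Option B: 17 + 22 + 14 + 8 + 11 = 72

Shortest is Option A, total 62 km.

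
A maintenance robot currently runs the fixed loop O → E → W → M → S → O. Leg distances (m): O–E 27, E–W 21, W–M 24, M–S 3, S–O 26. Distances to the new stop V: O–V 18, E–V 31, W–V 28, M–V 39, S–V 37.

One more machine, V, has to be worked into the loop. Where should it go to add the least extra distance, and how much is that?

+22 m — insert V between O and E.

Insertion cost between consecutive stops i–j is d(i,V) + d(V,j) − d(i,j):
  between O and E: 18 + 31 − 27 = 22
  between E and W: 31 + 28 − 21 = 38
  between W and M: 28 + 39 − 24 = 43
  between M and S: 39 + 37 − 3 = 73
  between S and O: 37 + 18 − 26 = 29
Cheapest insertion is between O and E, adding 22.
New total = 101 + 22 = 123.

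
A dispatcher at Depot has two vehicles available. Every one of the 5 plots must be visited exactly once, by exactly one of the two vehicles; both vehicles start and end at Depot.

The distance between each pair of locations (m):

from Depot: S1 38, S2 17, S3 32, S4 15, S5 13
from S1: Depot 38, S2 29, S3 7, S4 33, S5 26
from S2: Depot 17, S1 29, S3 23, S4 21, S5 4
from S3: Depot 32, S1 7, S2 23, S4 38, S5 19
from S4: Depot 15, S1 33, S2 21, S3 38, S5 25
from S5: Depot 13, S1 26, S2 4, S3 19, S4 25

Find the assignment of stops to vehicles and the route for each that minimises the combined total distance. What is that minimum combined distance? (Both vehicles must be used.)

Minimum combined distance: 115 m.

Try each way of splitting the stops between the two vehicles (each non-empty) and, for each split, find the best tour for each vehicle:
  {S1} + {S2, S3, S4, S5}: 76 + 91 = 167
  {S2} + {S1, S3, S4, S5}: 34 + 87 = 121
  {S1, S2} + {S3, S4, S5}: 84 + 85 = 169
  {S3} + {S1, S2, S4, S5}: 64 + 94 = 158
  {S1, S3} + {S2, S4, S5}: 77 + 53 = 130
  {S2, S3} + {S1, S4, S5}: 72 + 87 = 159
  … (15 splits in total)
  {S4} + {S1, S2, S3, S5}: 30 + 85 = 115  ← best
Best: vehicle 1 Depot → S4 → Depot = 30; vehicle 2 Depot → S1 → S3 → S2 → S5 → Depot = 85; combined 115.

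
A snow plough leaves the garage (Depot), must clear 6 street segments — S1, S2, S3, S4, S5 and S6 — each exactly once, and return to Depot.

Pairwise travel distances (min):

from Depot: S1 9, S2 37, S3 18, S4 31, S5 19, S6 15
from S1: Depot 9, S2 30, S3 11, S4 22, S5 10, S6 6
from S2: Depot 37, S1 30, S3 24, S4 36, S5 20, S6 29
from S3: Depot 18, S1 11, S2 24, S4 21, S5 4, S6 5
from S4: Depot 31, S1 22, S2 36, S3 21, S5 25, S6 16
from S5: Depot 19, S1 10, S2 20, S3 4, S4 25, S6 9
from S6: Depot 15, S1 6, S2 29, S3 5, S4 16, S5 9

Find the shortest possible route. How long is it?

There are 360 distinct closed tours to check (reversals are equivalent).
Depot→S1→S2→S3→S4→S5→S6→Depot: 9+30+24+21+25+9+15 = 133
Depot→S1→S2→S3→S4→S6→S5→Depot: 9+30+24+21+16+9+19 = 128
Depot→S1→S2→S3→S5→S4→S6→Depot: 9+30+24+4+25+16+15 = 123
Depot→S1→S2→S3→S5→S6→S4→Depot: 9+30+24+4+9+16+31 = 123
Depot→S1→S2→S3→S6→S4→S5→Depot: 9+30+24+5+16+25+19 = 128
Depot→S1→S2→S3→S6→S5→S4→Depot: 9+30+24+5+9+25+31 = 133
Depot→S1→S2→S4→S3→S5→S6→Depot: 9+30+36+21+4+9+15 = 124
Depot→S1→S2→S4→S3→S6→S5→Depot: 9+30+36+21+5+9+19 = 129
… (352 more)
Depot→S1→S6→S4→S2→S5→S3→Depot: 9+6+16+36+20+4+18 = 109  ← best
The minimum is 109.
One optimal route: Depot → S1 → S6 → S4 → S2 → S5 → S3 → Depot (or its reverse).

Shortest round trip = 109 min.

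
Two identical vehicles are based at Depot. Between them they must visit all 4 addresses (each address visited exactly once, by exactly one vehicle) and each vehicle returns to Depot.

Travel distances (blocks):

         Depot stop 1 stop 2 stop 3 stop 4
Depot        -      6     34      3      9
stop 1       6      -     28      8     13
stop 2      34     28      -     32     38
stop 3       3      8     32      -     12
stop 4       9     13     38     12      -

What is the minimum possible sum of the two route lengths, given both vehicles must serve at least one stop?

Check every non-empty split of the stops between the two vehicles; for each half take its own optimal tour:
  {stop 1} + {stop 2, stop 3, stop 4}: 12 + 82 = 94
  {stop 2} + {stop 1, stop 3, stop 4}: 68 + 33 = 101
  {stop 1, stop 2} + {stop 3, stop 4}: 68 + 24 = 92
  {stop 3} + {stop 1, stop 2, stop 4}: 6 + 81 = 87
  {stop 1, stop 3} + {stop 2, stop 4}: 17 + 81 = 98
  {stop 2, stop 3} + {stop 1, stop 4}: 69 + 28 = 97
  … (7 splits in total)
Best: vehicle 1 Depot → stop 3 → Depot = 6; vehicle 2 Depot → stop 1 → stop 2 → stop 4 → Depot = 81; combined 87.

Minimum combined distance: 87 blocks.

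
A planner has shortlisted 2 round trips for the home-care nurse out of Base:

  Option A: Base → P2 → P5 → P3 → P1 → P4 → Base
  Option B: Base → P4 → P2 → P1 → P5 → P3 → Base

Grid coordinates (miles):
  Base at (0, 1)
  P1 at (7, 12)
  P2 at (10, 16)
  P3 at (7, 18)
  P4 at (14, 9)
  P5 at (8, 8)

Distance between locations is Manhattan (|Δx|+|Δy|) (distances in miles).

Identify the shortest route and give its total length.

Option A: 25 + 10 + 11 + 6 + 10 + 22 = 84
Option B: 22 + 11 + 7 + 5 + 11 + 24 = 80

80 miles — Option B is the shortest.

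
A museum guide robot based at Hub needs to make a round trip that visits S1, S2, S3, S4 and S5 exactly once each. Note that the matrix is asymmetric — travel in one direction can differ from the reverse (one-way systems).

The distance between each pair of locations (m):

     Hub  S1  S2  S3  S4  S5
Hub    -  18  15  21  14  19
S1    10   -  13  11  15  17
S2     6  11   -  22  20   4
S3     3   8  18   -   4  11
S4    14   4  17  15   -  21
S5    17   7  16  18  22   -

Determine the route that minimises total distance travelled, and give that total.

Minimum total distance: 55 m.

Hub → S1 → S2 → S3 → S4 → S5 → Hub: 18+13+22+4+21+17 = 95
Hub → S1 → S2 → S3 → S5 → S4 → Hub: 18+13+22+11+22+14 = 100
Hub → S1 → S2 → S4 → S3 → S5 → Hub: 18+13+20+15+11+17 = 94
Hub → S1 → S2 → S4 → S5 → S3 → Hub: 18+13+20+21+18+3 = 93
Hub → S1 → S2 → S5 → S3 → S4 → Hub: 18+13+4+18+4+14 = 71
Hub → S1 → S2 → S5 → S4 → S3 → Hub: 18+13+4+22+15+3 = 75
Hub → S1 → S3 → S2 → S4 → S5 → Hub: 18+11+18+20+21+17 = 105
Hub → S1 → S3 → S2 → S5 → S4 → Hub: 18+11+18+4+22+14 = 87
Hub → S1 → S3 → S4 → S2 → S5 → Hub: 18+11+4+17+4+17 = 71
Hub → S1 → S3 → S4 → S5 → S2 → Hub: 18+11+4+21+16+6 = 76
Hub → S1 → S3 → S5 → S2 → S4 → Hub: 18+11+11+16+20+14 = 90
Hub → S1 → S3 → S5 → S4 → S2 → Hub: 18+11+11+22+17+6 = 85
Hub → S1 → S4 → S2 → S3 → S5 → Hub: 18+15+17+22+11+17 = 100
Hub → S1 → S4 → S2 → S5 → S3 → Hub: 18+15+17+4+18+3 = 75
… (106 more)
Hub → S2 → S5 → S1 → S3 → S4 → Hub: 15+4+7+11+4+14 = 55  ← best
The minimum is 55.
One optimal route: Hub → S2 → S5 → S1 → S3 → S4 → Hub.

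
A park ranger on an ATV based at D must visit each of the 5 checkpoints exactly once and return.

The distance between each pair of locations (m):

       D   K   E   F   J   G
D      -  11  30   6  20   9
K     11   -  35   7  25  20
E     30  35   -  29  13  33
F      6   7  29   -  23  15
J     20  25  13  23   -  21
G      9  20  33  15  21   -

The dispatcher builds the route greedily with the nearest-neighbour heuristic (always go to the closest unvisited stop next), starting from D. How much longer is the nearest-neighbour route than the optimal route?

From D: F=6, G=9, K=11, J=20, E=30 → choose F (6).
From F: K=7, G=15, J=23, E=29 → choose K (7).
From K: G=20, J=25, E=35 → choose G (20).
From G: J=21, E=33 → choose J (21).
From J: E=13 → choose E (13).
NN route D → F → K → G → J → E → D costs 97.
Optimal: D → K → F → E → J → G → D costs 90 (by enumerating all 60 distinct tours).
Excess = 97 − 90 = 7.

The nearest-neighbour route is 7 m longer than optimal.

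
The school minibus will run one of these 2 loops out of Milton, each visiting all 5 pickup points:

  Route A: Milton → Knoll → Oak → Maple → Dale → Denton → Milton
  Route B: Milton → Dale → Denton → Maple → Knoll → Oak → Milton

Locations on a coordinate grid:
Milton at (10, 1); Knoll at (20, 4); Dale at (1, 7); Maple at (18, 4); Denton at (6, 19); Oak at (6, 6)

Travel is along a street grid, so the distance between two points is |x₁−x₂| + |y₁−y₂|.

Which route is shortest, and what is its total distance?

Route A: 13 + 16 + 14 + 20 + 17 + 22 = 102
Route B: 15 + 17 + 27 + 2 + 16 + 9 = 86

Shortest is Route B, total 86.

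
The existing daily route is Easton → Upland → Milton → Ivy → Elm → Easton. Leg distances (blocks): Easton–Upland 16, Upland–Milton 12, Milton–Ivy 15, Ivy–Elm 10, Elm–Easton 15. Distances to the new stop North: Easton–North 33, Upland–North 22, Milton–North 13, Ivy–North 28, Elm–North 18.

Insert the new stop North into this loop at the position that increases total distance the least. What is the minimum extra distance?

Minimum extra distance: 23 blocks, inserting North between Upland and Milton.

Insertion cost between consecutive stops i–j is d(i,North) + d(North,j) − d(i,j):
  between Easton and Upland: 33 + 22 − 16 = 39
  between Upland and Milton: 22 + 13 − 12 = 23
  between Milton and Ivy: 13 + 28 − 15 = 26
  between Ivy and Elm: 28 + 18 − 10 = 36
  between Elm and Easton: 18 + 33 − 15 = 36
Cheapest insertion is between Upland and Milton, adding 23.
New total = 68 + 23 = 91.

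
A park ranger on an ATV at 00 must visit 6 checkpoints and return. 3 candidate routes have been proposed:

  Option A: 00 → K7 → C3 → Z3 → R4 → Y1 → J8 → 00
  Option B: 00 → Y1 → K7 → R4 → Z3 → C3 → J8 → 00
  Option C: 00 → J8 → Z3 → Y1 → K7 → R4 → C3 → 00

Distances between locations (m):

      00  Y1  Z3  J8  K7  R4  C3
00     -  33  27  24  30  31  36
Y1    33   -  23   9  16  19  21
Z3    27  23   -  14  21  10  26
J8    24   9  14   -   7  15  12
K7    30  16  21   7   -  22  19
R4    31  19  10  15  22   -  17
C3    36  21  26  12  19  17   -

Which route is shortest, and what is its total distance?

137 m — Option A is the shortest.

Option A: 30 + 19 + 26 + 10 + 19 + 9 + 24 = 137
Option B: 33 + 16 + 22 + 10 + 26 + 12 + 24 = 143
Option C: 24 + 14 + 23 + 16 + 22 + 17 + 36 = 152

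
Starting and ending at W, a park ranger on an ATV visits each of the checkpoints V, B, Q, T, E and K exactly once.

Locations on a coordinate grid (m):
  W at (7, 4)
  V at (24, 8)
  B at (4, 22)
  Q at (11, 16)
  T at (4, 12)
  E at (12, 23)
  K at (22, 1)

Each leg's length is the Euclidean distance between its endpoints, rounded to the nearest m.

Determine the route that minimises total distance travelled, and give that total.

Minimum total distance: 71 m.

There are 360 distinct closed tours to check (reversals are equivalent).
W→V→B→Q→T→E→K→W: 17+24+9+8+14+24+15 = 111
W→V→B→Q→T→K→E→W: 17+24+9+8+21+24+20 = 123
W→V→B→Q→E→T→K→W: 17+24+9+7+14+21+15 = 107
W→V→B→Q→E→K→T→W: 17+24+9+7+24+21+9 = 111
W→V→B→Q→K→T→E→W: 17+24+9+19+21+14+20 = 124
W→V→B→Q→K→E→T→W: 17+24+9+19+24+14+9 = 116
W→V→B→T→Q→E→K→W: 17+24+10+8+7+24+15 = 105
W→V→B→T→Q→K→E→W: 17+24+10+8+19+24+20 = 122
… (352 more)
W→T→B→E→Q→V→K→W: 9+10+8+7+15+7+15 = 71  ← best
The minimum is 71.
One optimal route: W → T → B → E → Q → V → K → W (or its reverse).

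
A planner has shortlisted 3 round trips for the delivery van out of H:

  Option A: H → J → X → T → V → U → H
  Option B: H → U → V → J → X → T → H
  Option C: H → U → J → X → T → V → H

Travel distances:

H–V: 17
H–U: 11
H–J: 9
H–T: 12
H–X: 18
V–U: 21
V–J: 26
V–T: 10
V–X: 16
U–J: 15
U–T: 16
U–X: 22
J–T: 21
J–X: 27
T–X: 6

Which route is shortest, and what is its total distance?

Option A: 9 + 27 + 6 + 10 + 21 + 11 = 84
Option B: 11 + 21 + 26 + 27 + 6 + 12 = 103
Option C: 11 + 15 + 27 + 6 + 10 + 17 = 86

Shortest is Option A, total 84.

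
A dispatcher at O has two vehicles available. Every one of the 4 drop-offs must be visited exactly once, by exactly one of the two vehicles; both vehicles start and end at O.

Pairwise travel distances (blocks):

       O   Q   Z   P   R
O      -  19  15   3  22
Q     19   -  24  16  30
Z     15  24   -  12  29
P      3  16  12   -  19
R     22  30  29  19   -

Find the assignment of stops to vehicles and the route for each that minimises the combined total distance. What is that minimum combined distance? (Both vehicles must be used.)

Check every non-empty split of the stops between the two vehicles; for each half take its own optimal tour:
  {Q} + {Z, P, R}: 38 + 66 = 104
  {Z} + {Q, P, R}: 30 + 71 = 101
  {Q, Z} + {P, R}: 58 + 44 = 102
  {P} + {Q, Z, R}: 6 + 91 = 97
  {Q, P} + {Z, R}: 38 + 66 = 104
  {Z, P} + {Q, R}: 30 + 71 = 101
  … (7 splits in total)
Best: vehicle 1 O → P → O = 6; vehicle 2 O → Z → Q → R → O = 91; combined 97.

97 blocks — the smallest possible combined total.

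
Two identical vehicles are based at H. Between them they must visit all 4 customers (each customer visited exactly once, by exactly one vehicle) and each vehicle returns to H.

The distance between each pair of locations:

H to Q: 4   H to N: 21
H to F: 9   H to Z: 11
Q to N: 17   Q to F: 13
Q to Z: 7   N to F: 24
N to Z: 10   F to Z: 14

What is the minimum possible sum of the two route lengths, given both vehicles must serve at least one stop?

There are 2^3 − 1 = 7 ways to divide the 4 stops into two non-empty groups. For each, the best each vehicle can do is its own shortest tour through its group:
  {Q} + {N, F, Z}: 8 + 54 = 62
  {N} + {Q, F, Z}: 42 + 34 = 76
  {Q, N} + {F, Z}: 42 + 34 = 76
  {F} + {Q, N, Z}: 18 + 42 = 60
  {Q, F} + {N, Z}: 26 + 42 = 68
  {N, F} + {Q, Z}: 54 + 22 = 76
  … (7 splits in total)
Best: vehicle 1 H → F → H = 18; vehicle 2 H → Q → N → Z → H = 42; combined 60.

60 — the smallest possible combined total.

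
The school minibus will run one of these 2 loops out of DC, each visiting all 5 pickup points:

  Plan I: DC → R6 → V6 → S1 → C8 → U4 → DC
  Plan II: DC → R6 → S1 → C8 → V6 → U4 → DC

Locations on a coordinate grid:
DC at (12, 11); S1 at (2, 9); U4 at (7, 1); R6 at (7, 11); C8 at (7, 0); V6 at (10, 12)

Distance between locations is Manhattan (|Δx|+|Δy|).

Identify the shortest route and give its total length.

Plan I: 5 + 4 + 11 + 14 + 1 + 15 = 50
Plan II: 5 + 7 + 14 + 15 + 14 + 15 = 70

50 — Plan I is the shortest.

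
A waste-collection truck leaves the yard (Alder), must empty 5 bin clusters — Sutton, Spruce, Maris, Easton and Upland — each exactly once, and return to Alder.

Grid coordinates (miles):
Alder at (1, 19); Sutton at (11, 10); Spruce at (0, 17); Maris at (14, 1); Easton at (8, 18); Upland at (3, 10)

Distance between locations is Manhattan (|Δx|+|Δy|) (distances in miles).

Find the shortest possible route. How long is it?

Minimum total distance: 64 miles.

With 5 stops there are 5!/2 = 60 distinct round trips (a route and its reverse cost the same).
Alder → Sutton → Spruce → Maris → Easton → Upland → Alder: 19+18+30+23+13+11 = 114
Alder → Sutton → Spruce → Maris → Upland → Easton → Alder: 19+18+30+20+13+8 = 108
Alder → Sutton → Spruce → Easton → Maris → Upland → Alder: 19+18+9+23+20+11 = 100
Alder → Sutton → Spruce → Easton → Upland → Maris → Alder: 19+18+9+13+20+31 = 110
Alder → Sutton → Spruce → Upland → Maris → Easton → Alder: 19+18+10+20+23+8 = 98
Alder → Sutton → Spruce → Upland → Easton → Maris → Alder: 19+18+10+13+23+31 = 114
Alder → Sutton → Maris → Spruce → Easton → Upland → Alder: 19+12+30+9+13+11 = 94
Alder → Sutton → Maris → Spruce → Upland → Easton → Alder: 19+12+30+10+13+8 = 92
Alder → Sutton → Maris → Easton → Spruce → Upland → Alder: 19+12+23+9+10+11 = 84
Alder → Sutton → Maris → Easton → Upland → Spruce → Alder: 19+12+23+13+10+3 = 80
Alder → Sutton → Maris → Upland → Spruce → Easton → Alder: 19+12+20+10+9+8 = 78
Alder → Sutton → Maris → Upland → Easton → Spruce → Alder: 19+12+20+13+9+3 = 76
Alder → Sutton → Easton → Spruce → Maris → Upland → Alder: 19+11+9+30+20+11 = 100
Alder → Sutton → Easton → Spruce → Upland → Maris → Alder: 19+11+9+10+20+31 = 100
… (46 more)
Alder → Spruce → Upland → Sutton → Maris → Easton → Alder: 3+10+8+12+23+8 = 64  ← best
The minimum is 64.
One optimal route: Alder → Spruce → Upland → Sutton → Maris → Easton → Alder (or its reverse).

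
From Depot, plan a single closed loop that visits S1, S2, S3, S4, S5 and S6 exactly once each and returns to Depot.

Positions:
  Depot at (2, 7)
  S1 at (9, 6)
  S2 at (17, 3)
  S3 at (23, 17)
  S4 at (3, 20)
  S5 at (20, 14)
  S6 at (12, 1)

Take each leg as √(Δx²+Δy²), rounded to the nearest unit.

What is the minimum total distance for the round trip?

Shortest round trip = 66.

There are 360 distinct closed tours to check (reversals are equivalent).
Depot - S1 - S2 - S3 - S4 - S5 - S6 - Depot: 7+9+15+20+18+15+12 = 96
Depot - S1 - S2 - S3 - S4 - S6 - S5 - Depot: 7+9+15+20+21+15+19 = 106
Depot - S1 - S2 - S3 - S5 - S4 - S6 - Depot: 7+9+15+4+18+21+12 = 86
Depot - S1 - S2 - S3 - S5 - S6 - S4 - Depot: 7+9+15+4+15+21+13 = 84
Depot - S1 - S2 - S3 - S6 - S4 - S5 - Depot: 7+9+15+19+21+18+19 = 108
Depot - S1 - S2 - S3 - S6 - S5 - S4 - Depot: 7+9+15+19+15+18+13 = 96
Depot - S1 - S2 - S4 - S3 - S5 - S6 - Depot: 7+9+22+20+4+15+12 = 89
Depot - S1 - S2 - S4 - S3 - S6 - S5 - Depot: 7+9+22+20+19+15+19 = 111
… (352 more)
Depot - S1 - S6 - S2 - S5 - S3 - S4 - Depot: 7+6+5+11+4+20+13 = 66  ← best
The minimum is 66.
One optimal route: Depot → S1 → S6 → S2 → S5 → S3 → S4 → Depot (or its reverse).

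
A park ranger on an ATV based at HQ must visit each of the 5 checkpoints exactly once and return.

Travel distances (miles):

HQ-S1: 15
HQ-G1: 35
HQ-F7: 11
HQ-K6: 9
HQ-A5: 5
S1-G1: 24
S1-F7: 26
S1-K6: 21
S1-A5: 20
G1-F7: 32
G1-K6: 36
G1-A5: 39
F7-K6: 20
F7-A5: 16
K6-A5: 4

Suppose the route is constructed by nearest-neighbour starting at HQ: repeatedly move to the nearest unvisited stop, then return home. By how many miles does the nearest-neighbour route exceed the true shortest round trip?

From HQ: A5=5, K6=9, F7=11, S1=15, G1=35 → choose A5 (5).
From A5: K6=4, F7=16, S1=20, G1=39 → choose K6 (4).
From K6: F7=20, S1=21, G1=36 → choose F7 (20).
From F7: S1=26, G1=32 → choose S1 (26).
From S1: G1=24 → choose G1 (24).
NN route HQ → A5 → K6 → F7 → S1 → G1 → HQ costs 114.
Optimal: HQ → F7 → G1 → S1 → K6 → A5 → HQ costs 97 (by enumerating all 60 distinct tours).
Excess = 114 − 97 = 17.

Excess over optimum: 17 miles.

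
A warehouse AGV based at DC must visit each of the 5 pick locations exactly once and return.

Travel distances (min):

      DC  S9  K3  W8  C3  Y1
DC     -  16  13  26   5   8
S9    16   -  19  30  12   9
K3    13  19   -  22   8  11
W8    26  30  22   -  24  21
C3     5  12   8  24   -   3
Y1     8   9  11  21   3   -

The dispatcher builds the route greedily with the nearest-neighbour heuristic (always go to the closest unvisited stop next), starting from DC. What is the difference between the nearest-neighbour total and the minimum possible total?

Excess over optimum: 3 min.

DC: C3=5, Y1=8, K3=13, S9=16, W8=26 ⇒ C3
C3: Y1=3, K3=8, S9=12, W8=24 ⇒ Y1
Y1: S9=9, K3=11, W8=21 ⇒ S9
S9: K3=19, W8=30 ⇒ K3
K3: W8=22 ⇒ W8
NN route DC → C3 → Y1 → S9 → K3 → W8 → DC costs 84.
Optimal: DC → S9 → Y1 → W8 → K3 → C3 → DC costs 81 (by enumerating all 60 distinct tours).
Excess = 84 − 81 = 3.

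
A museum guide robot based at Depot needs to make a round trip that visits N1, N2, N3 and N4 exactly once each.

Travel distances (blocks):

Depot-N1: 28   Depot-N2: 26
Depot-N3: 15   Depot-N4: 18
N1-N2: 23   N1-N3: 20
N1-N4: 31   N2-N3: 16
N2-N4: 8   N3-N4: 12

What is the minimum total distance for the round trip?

Depot-N1-N2-N3-N4-Depot: 28+23+16+12+18 = 97
Depot-N1-N2-N4-N3-Depot: 28+23+8+12+15 = 86
Depot-N1-N3-N2-N4-Depot: 28+20+16+8+18 = 90
Depot-N1-N3-N4-N2-Depot: 28+20+12+8+26 = 94
Depot-N1-N4-N2-N3-Depot: 28+31+8+16+15 = 98
Depot-N1-N4-N3-N2-Depot: 28+31+12+16+26 = 113
Depot-N2-N1-N3-N4-Depot: 26+23+20+12+18 = 99
Depot-N2-N1-N4-N3-Depot: 26+23+31+12+15 = 107
Depot-N2-N3-N1-N4-Depot: 26+16+20+31+18 = 111
Depot-N2-N4-N1-N3-Depot: 26+8+31+20+15 = 100
Depot-N3-N1-N2-N4-Depot: 15+20+23+8+18 = 84
Depot-N3-N2-N1-N4-Depot: 15+16+23+31+18 = 103
The minimum is 84.
One optimal route: Depot → N3 → N1 → N2 → N4 → Depot (or its reverse).

Shortest round trip = 84 blocks.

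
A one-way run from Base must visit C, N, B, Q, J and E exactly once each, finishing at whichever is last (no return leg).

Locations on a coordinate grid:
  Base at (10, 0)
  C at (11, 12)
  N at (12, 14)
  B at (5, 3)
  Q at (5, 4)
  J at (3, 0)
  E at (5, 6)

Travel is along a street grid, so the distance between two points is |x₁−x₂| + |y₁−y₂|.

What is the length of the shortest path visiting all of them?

There are 6! = 720 possible orderings.
Base → C → N → B → Q → J → E: 13+3+18+1+6+8 = 49
Base → C → N → B → Q → E → J: 13+3+18+1+2+8 = 45
Base → C → N → B → J → Q → E: 13+3+18+5+6+2 = 47
Base → C → N → B → J → E → Q: 13+3+18+5+8+2 = 49
Base → C → N → B → E → Q → J: 13+3+18+3+2+6 = 45
Base → C → N → B → E → J → Q: 13+3+18+3+8+6 = 51
Base → C → N → Q → B → J → E: 13+3+17+1+5+8 = 47
Base → C → N → Q → B → E → J: 13+3+17+1+3+8 = 45
… (712 more)
Base → J → B → Q → E → C → N: 7+5+1+2+12+3 = 30  ← best
The minimum is 30.
One shortest path: Base → J → B → Q → E → C → N.

Minimum one-way distance = 30.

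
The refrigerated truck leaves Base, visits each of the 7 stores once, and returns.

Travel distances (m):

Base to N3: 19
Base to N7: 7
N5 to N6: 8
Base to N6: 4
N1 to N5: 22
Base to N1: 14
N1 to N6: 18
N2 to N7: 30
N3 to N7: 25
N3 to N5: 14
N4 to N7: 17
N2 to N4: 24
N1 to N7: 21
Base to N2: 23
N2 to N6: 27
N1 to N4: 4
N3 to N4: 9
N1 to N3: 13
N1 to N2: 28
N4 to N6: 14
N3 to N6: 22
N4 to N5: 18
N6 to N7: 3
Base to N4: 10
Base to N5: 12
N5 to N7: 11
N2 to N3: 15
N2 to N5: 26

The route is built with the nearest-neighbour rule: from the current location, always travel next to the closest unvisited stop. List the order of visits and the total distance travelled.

From Base: distances to unvisited — N6=4, N7=7, N4=10, N5=12, N1=14, N3=19, N2=23. Nearest is N6 (4).
From N6: distances to unvisited — N7=3, N5=8, N4=14, N1=18, N3=22, N2=27. Nearest is N7 (3).
From N7: distances to unvisited — N5=11, N4=17, N1=21, N3=25, N2=30. Nearest is N5 (11).
From N5: distances to unvisited — N3=14, N4=18, N1=22, N2=26. Nearest is N3 (14).
From N3: distances to unvisited — N4=9, N1=13, N2=15. Nearest is N4 (9).
From N4: distances to unvisited — N1=4, N2=24. Nearest is N1 (4).
From N1: distances to unvisited — N2=28. Nearest is N2 (28).
Return N2→Base: 23.
Total = 4 + 3 + 11 + 14 + 9 + 4 + 28 + 23 = 96.

96 m along Base → N6 → N7 → N5 → N3 → N4 → N1 → N2 → Base.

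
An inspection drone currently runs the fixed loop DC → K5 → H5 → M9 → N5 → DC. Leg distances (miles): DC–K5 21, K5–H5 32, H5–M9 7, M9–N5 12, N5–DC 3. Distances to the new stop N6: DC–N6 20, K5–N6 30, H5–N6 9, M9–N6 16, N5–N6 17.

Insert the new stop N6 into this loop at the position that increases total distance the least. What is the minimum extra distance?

Insertion cost between consecutive stops i–j is d(i,N6) + d(N6,j) − d(i,j):
  between DC and K5: 20 + 30 − 21 = 29
  between K5 and H5: 30 + 9 − 32 = 7
  between H5 and M9: 9 + 16 − 7 = 18
  between M9 and N5: 16 + 17 − 12 = 21
  between N5 and DC: 17 + 20 − 3 = 34
Cheapest insertion is between K5 and H5, adding 7.
New total = 75 + 7 = 82.

Adding 7 miles by placing N6 on the K5–H5 leg.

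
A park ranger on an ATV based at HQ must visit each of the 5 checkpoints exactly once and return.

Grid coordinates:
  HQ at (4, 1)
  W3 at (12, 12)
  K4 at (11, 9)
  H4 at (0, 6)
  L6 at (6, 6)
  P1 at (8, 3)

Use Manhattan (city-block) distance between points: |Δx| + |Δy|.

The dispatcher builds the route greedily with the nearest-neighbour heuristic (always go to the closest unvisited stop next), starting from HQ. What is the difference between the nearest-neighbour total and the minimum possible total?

From HQ: P1=6, L6=7, H4=9, K4=15, W3=19 → choose P1 (6).
From P1: L6=5, K4=9, H4=11, W3=13 → choose L6 (5).
From L6: H4=6, K4=8, W3=12 → choose H4 (6).
From H4: K4=14, W3=18 → choose K4 (14).
From K4: W3=4 → choose W3 (4).
NN route HQ → P1 → L6 → H4 → K4 → W3 → HQ costs 54.
Optimal: HQ → H4 → L6 → W3 → K4 → P1 → HQ costs 46 (by enumerating all 60 distinct tours).
Excess = 54 − 46 = 8.

8 longer than the optimal tour.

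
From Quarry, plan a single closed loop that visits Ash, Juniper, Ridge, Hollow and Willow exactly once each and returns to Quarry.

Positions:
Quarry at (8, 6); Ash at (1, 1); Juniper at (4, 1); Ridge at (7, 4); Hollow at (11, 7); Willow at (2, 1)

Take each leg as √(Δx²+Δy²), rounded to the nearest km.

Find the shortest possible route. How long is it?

Quarry→Ash→Juniper→Ridge→Hollow→Willow→Quarry: 9+3+4+5+11+8 = 40
Quarry→Ash→Juniper→Ridge→Willow→Hollow→Quarry: 9+3+4+6+11+3 = 36
Quarry→Ash→Juniper→Hollow→Ridge→Willow→Quarry: 9+3+9+5+6+8 = 40
Quarry→Ash→Juniper→Hollow→Willow→Ridge→Quarry: 9+3+9+11+6+2 = 40
Quarry→Ash→Juniper→Willow→Ridge→Hollow→Quarry: 9+3+2+6+5+3 = 28
Quarry→Ash→Juniper→Willow→Hollow→Ridge→Quarry: 9+3+2+11+5+2 = 32
Quarry→Ash→Ridge→Juniper→Hollow→Willow→Quarry: 9+7+4+9+11+8 = 48
Quarry→Ash→Ridge→Juniper→Willow→Hollow→Quarry: 9+7+4+2+11+3 = 36
Quarry→Ash→Ridge→Hollow→Juniper→Willow→Quarry: 9+7+5+9+2+8 = 40
Quarry→Ash→Ridge→Hollow→Willow→Juniper→Quarry: 9+7+5+11+2+6 = 40
Quarry→Ash→Ridge→Willow→Juniper→Hollow→Quarry: 9+7+6+2+9+3 = 36
Quarry→Ash→Ridge→Willow→Hollow→Juniper→Quarry: 9+7+6+11+9+6 = 48
Quarry→Ash→Hollow→Juniper→Ridge→Willow→Quarry: 9+12+9+4+6+8 = 48
Quarry→Ash→Hollow→Juniper→Willow→Ridge→Quarry: 9+12+9+2+6+2 = 40
… (46 more)
Quarry→Ash→Willow→Juniper→Ridge→Hollow→Quarry: 9+1+2+4+5+3 = 24  ← best
The minimum is 24.
One optimal route: Quarry → Ash → Willow → Juniper → Ridge → Hollow → Quarry (or its reverse).

24 km — the shortest possible round trip.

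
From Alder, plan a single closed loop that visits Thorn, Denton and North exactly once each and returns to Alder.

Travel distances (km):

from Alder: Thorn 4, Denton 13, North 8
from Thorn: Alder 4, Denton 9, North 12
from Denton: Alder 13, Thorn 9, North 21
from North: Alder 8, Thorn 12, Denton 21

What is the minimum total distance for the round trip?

Shortest round trip = 42 km.

There are 3 distinct closed tours to check (reversals are equivalent).
Alder-Thorn-Denton-North-Alder: 4+9+21+8 = 42
Alder-Thorn-North-Denton-Alder: 4+12+21+13 = 50
Alder-Denton-Thorn-North-Alder: 13+9+12+8 = 42
The minimum is 42.
One optimal route: Alder → Thorn → Denton → North → Alder (or its reverse).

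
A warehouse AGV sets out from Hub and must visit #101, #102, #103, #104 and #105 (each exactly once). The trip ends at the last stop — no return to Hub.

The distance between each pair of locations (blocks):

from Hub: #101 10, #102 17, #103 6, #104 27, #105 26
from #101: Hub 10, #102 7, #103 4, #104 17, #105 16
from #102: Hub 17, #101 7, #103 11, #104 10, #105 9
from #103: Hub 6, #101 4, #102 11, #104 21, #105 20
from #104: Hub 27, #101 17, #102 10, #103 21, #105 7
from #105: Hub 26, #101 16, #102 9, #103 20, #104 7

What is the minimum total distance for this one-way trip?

Shortest open route: 33 blocks.

There are 5! = 120 possible orderings.
Hub → #101 → #102 → #103 → #104 → #105: 10+7+11+21+7 = 56
Hub → #101 → #102 → #103 → #105 → #104: 10+7+11+20+7 = 55
Hub → #101 → #102 → #104 → #103 → #105: 10+7+10+21+20 = 68
Hub → #101 → #102 → #104 → #105 → #103: 10+7+10+7+20 = 54
Hub → #101 → #102 → #105 → #103 → #104: 10+7+9+20+21 = 67
Hub → #101 → #102 → #105 → #104 → #103: 10+7+9+7+21 = 54
Hub → #101 → #103 → #102 → #104 → #105: 10+4+11+10+7 = 42
Hub → #101 → #103 → #102 → #105 → #104: 10+4+11+9+7 = 41
Hub → #101 → #103 → #104 → #102 → #105: 10+4+21+10+9 = 54
Hub → #101 → #103 → #104 → #105 → #102: 10+4+21+7+9 = 51
Hub → #101 → #103 → #105 → #102 → #104: 10+4+20+9+10 = 53
Hub → #101 → #103 → #105 → #104 → #102: 10+4+20+7+10 = 51
Hub → #101 → #104 → #102 → #103 → #105: 10+17+10+11+20 = 68
Hub → #101 → #104 → #102 → #105 → #103: 10+17+10+9+20 = 66
… (106 more)
Hub → #103 → #101 → #102 → #105 → #104: 6+4+7+9+7 = 33  ← best
The minimum is 33.
One shortest path: Hub → #103 → #101 → #102 → #105 → #104.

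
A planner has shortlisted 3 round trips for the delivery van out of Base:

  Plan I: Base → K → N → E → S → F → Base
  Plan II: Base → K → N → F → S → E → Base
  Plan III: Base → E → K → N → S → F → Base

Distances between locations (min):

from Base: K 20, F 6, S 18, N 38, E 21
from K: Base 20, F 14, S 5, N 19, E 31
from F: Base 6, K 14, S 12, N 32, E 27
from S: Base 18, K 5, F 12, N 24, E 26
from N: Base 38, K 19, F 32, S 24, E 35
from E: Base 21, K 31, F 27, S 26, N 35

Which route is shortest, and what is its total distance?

Plan I: 20 + 19 + 35 + 26 + 12 + 6 = 118
Plan II: 20 + 19 + 32 + 12 + 26 + 21 = 130
Plan III: 21 + 31 + 19 + 24 + 12 + 6 = 113

113 min — Plan III is the shortest.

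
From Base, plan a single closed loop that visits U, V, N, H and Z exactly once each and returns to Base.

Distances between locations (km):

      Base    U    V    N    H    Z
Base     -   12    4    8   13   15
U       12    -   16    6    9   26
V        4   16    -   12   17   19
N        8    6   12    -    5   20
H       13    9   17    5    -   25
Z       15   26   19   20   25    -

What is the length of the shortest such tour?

Shortest round trip = 69 km.

There are 60 distinct closed tours to check (reversals are equivalent).
Base - U - V - N - H - Z - Base: 12+16+12+5+25+15 = 85
Base - U - V - N - Z - H - Base: 12+16+12+20+25+13 = 98
Base - U - V - H - N - Z - Base: 12+16+17+5+20+15 = 85
Base - U - V - H - Z - N - Base: 12+16+17+25+20+8 = 98
Base - U - V - Z - N - H - Base: 12+16+19+20+5+13 = 85
Base - U - V - Z - H - N - Base: 12+16+19+25+5+8 = 85
Base - U - N - V - H - Z - Base: 12+6+12+17+25+15 = 87
Base - U - N - V - Z - H - Base: 12+6+12+19+25+13 = 87
Base - U - N - H - V - Z - Base: 12+6+5+17+19+15 = 74
Base - U - N - H - Z - V - Base: 12+6+5+25+19+4 = 71
Base - U - N - Z - V - H - Base: 12+6+20+19+17+13 = 87
Base - U - N - Z - H - V - Base: 12+6+20+25+17+4 = 84
Base - U - H - V - N - Z - Base: 12+9+17+12+20+15 = 85
Base - U - H - V - Z - N - Base: 12+9+17+19+20+8 = 85
… (46 more)
Base - U - H - N - Z - V - Base: 12+9+5+20+19+4 = 69  ← best
The minimum is 69.
One optimal route: Base → U → H → N → Z → V → Base (or its reverse).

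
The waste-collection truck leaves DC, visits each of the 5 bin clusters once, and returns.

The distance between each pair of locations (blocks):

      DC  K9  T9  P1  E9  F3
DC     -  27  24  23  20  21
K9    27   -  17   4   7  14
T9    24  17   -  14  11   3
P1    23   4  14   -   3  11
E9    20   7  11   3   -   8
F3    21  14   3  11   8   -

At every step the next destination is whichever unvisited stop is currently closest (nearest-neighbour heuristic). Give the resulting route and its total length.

At DC the remaining stops are E9 20, F3 21, P1 23, T9 24, K9 27; go to E9.
At E9 the remaining stops are P1 3, K9 7, F3 8, T9 11; go to P1.
At P1 the remaining stops are K9 4, F3 11, T9 14; go to K9.
At K9 the remaining stops are F3 14, T9 17; go to F3.
At F3 the remaining stops are T9 3; go to T9.
Return T9→DC: 24.
Total = 20 + 3 + 4 + 14 + 3 + 24 = 68.

68 blocks along DC → E9 → P1 → K9 → F3 → T9 → DC.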